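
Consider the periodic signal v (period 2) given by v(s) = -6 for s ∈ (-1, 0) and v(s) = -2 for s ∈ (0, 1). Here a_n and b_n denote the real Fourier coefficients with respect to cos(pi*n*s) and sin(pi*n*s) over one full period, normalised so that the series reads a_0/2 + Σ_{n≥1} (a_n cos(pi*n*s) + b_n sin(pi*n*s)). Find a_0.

-8

a_0 = ∫_{-1}^{1} v(s) ds = -8.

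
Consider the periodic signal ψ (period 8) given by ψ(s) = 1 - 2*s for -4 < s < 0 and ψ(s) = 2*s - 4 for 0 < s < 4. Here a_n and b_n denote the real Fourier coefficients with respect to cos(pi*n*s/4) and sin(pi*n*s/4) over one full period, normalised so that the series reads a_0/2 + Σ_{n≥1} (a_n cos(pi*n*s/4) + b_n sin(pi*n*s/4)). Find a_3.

-32/(9*pi**2)

a_3 = 1/4 ∫_{-4}^{4} ψ(s) cos(3*pi*s/4) ds.
Split the integral at the breakpoints.
Integrating by parts (boundary term plus one more integral), an antiderivative of (1 - 2*s) cos(3*pi*s/4) is -8*s*sin(3*pi*s/4)/(3*pi) + 4*sin(3*pi*s/4)/(3*pi) - 32*cos(3*pi*s/4)/(9*pi**2); evaluating from -4 to 0: ∫_{-4}^{0} (1 - 2*s) cos(3*pi*s/4) ds = (-32/(9*pi**2)) - (32/(9*pi**2)) = -64/(9*pi**2).
Integrating by parts (boundary term plus one more integral), an antiderivative of (2*s - 4) cos(3*pi*s/4) is 8*s*sin(3*pi*s/4)/(3*pi) - 16*sin(3*pi*s/4)/(3*pi) + 32*cos(3*pi*s/4)/(9*pi**2); evaluating from 0 to 4: ∫_{0}^{4} (2*s - 4) cos(3*pi*s/4) ds = (-32/(9*pi**2)) - (32/(9*pi**2)) = -64/(9*pi**2).
Summing the pieces and multiplying by (1/4) gives a_3 = -32/(9*pi**2).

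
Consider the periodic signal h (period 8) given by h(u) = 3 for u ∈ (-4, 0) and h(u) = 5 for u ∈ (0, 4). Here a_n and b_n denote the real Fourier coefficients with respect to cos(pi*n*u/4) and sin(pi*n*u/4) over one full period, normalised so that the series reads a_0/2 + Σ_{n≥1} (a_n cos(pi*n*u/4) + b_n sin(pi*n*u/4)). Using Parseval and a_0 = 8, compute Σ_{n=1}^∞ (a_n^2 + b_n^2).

Parseval: a_0^2/2 + Σ_{n≥1} (a_n^2+b_n^2) = 1/4 ∫_{-4}^{4} h(u)^2 du = 34.
Subtract a_0^2/2 = 32: Σ (a_n^2+b_n^2) = 2.

2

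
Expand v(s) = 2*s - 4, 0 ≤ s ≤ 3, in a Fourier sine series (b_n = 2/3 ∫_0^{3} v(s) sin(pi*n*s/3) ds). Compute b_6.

-2/pi

b_6 = 2/3 ∫_0^{3} (2*s - 4) sin(2*pi*s) ds.
Integrating by parts (boundary term plus one more integral), an antiderivative of (2*s - 4) sin(2*pi*s) is -s*cos(2*pi*s)/pi + sin(2*pi*s)/(2*pi**2) + 2*cos(2*pi*s)/pi; evaluating from 0 to 3: ∫_{0}^{3} (2*s - 4) sin(2*pi*s) ds = (-1/pi) - (2/pi) = -3/pi.
Hence b_6 = (2/3)·(-3/pi) = -2/pi.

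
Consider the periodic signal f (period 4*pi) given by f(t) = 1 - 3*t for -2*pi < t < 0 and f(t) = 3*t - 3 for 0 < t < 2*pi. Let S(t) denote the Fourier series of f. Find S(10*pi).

t = 10*pi differs from t = 2*pi by 2 full period(s), and the series is 4*pi-periodic.
At t = 2*pi the one-sided limits are f(2*pi^-) = -3 + 6*pi and f(2*pi^+) = 1 + 6*pi.
By Dirichlet's theorem the series converges to their average, [(-3 + 6*pi) + (1 + 6*pi)]/2 = -1 + 6*pi.

-1 + 6*pi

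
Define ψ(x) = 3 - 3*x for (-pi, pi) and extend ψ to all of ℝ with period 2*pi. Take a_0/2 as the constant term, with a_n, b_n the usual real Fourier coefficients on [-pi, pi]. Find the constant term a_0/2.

3

a_0 = 1/pi ∫_{-pi}^{pi} ψ(x) dx = 1/pi · (6*pi) = 6.
So the constant term a_0/2 = 3.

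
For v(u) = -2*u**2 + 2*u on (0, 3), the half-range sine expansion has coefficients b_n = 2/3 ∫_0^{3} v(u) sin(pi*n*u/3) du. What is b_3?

b_3 = 2/3 ∫_0^{3} (-2*u**2 + 2*u) sin(pi*u) du.
Integrating by parts twice (tabular method), an antiderivative of (-2*u**2 + 2*u) sin(pi*u) is 2*u**2*cos(pi*u)/pi - 4*u*sin(pi*u)/pi**2 - 2*u*cos(pi*u)/pi + 2*sin(pi*u)/pi**2 - 4*cos(pi*u)/pi**3; evaluating from 0 to 3: ∫_{0}^{3} (-2*u**2 + 2*u) sin(pi*u) du = (-12/pi + 4/pi**3) - (-4/pi**3) = -12/pi + 8/pi**3.
Hence b_3 = (2/3)·(-12/pi + 8/pi**3) = -8/pi + 16/(3*pi**3).

-8/pi + 16/(3*pi**3)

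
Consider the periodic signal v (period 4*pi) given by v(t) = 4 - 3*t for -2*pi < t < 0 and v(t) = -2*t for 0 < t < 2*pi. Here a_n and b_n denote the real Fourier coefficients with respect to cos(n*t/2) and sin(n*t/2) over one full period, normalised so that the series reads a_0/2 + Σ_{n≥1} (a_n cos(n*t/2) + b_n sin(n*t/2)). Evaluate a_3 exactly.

-4/(9*pi)

a_3 = (1/(2*pi)) ∫_{-2*pi}^{2*pi} v(t) cos(3*t/2) dt.
Split the integral at the breakpoints.
Integrating by parts (boundary term plus one more integral), an antiderivative of (4 - 3*t) cos(3*t/2) is -2*t*sin(3*t/2) + 8*sin(3*t/2)/3 - 4*cos(3*t/2)/3; evaluating from -2*pi to 0: ∫_{-2*pi}^{0} (4 - 3*t) cos(3*t/2) dt = (-4/3) - (4/3) = -8/3.
Integrating by parts (boundary term plus one more integral), an antiderivative of (-2*t) cos(3*t/2) is -4*t*sin(3*t/2)/3 - 8*cos(3*t/2)/9; evaluating from 0 to 2*pi: ∫_{0}^{2*pi} (-2*t) cos(3*t/2) dt = (8/9) - (-8/9) = 16/9.
Summing the pieces and multiplying by (1/(2*pi)) gives a_3 = -4/(9*pi).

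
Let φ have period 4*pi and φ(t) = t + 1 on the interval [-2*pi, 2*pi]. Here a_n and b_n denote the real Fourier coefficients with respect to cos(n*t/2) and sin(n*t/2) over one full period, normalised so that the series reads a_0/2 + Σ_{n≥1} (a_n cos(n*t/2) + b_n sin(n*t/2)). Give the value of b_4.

b_4 = (1/(2*pi)) ∫_{-2*pi}^{2*pi} φ(t) sin(2*t) dt.
Integrating by parts (boundary term plus one more integral), an antiderivative of (t + 1) sin(2*t) is -t*cos(2*t)/2 + sin(2*t)/4 - cos(2*t)/2; evaluating from -2*pi to 2*pi: ∫_{-2*pi}^{2*pi} (t + 1) sin(2*t) dt = (-pi - 1/2) - (-1/2 + pi) = -2*pi.
Hence b_4 = (1/(2*pi))·(-2*pi) = -1.

-1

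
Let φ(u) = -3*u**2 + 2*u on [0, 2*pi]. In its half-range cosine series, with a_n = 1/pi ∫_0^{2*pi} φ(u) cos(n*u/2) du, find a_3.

16*(-1 + 3*pi)/(9*pi)

a_3 = 1/pi ∫_0^{2*pi} (-3*u**2 + 2*u) cos(3*u/2) du.
Integrating by parts twice (tabular method), an antiderivative of (-3*u**2 + 2*u) cos(3*u/2) is -2*u**2*sin(3*u/2) + 4*u*sin(3*u/2)/3 - 8*u*cos(3*u/2)/3 + 16*sin(3*u/2)/9 + 8*cos(3*u/2)/9; evaluating from 0 to 2*pi: ∫_{0}^{2*pi} (-3*u**2 + 2*u) cos(3*u/2) du = (-8/9 + 16*pi/3) - (8/9) = -16/9 + 16*pi/3.
Hence a_3 = (1/pi)·(-16/9 + 16*pi/3) = 16*(-1 + 3*pi)/(9*pi).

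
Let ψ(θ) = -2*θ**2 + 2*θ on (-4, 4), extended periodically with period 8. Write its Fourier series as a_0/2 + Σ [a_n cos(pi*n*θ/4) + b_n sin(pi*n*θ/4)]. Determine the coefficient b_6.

b_6 = 1/4 ∫_{-4}^{4} ψ(θ) sin(3*pi*θ/2) dθ.
Integrating by parts twice (tabular method), an antiderivative of (-2*θ**2 + 2*θ) sin(3*pi*θ/2) is 4*θ**2*cos(3*pi*θ/2)/(3*pi) - 16*θ*sin(3*pi*θ/2)/(9*pi**2) - 4*θ*cos(3*pi*θ/2)/(3*pi) + 8*sin(3*pi*θ/2)/(9*pi**2) - 32*cos(3*pi*θ/2)/(27*pi**3); evaluating from -4 to 4: ∫_{-4}^{4} (-2*θ**2 + 2*θ) sin(3*pi*θ/2) dθ = (-32/(27*pi**3) + 16/pi) - (16*(-2 + 45*pi**2)/(27*pi**3)) = -32/(3*pi).
Hence b_6 = (1/4)·(-32/(3*pi)) = -8/(3*pi).

-8/(3*pi)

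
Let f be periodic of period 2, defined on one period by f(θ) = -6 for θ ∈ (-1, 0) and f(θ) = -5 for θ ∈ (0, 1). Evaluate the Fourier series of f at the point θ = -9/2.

-6

θ = -9/2 differs from θ = -1/2 by -2 full period(s), and the series is 2-periodic.
f is continuous at θ = -1/2 with value -6, so the series converges to -6 there.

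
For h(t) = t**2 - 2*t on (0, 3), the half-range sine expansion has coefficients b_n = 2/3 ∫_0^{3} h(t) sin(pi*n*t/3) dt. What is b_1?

b_1 = 2/3 ∫_0^{3} (t**2 - 2*t) sin(pi*t/3) dt.
Integrating by parts twice (tabular method), an antiderivative of (t**2 - 2*t) sin(pi*t/3) is -3*t**2*cos(pi*t/3)/pi + 18*t*sin(pi*t/3)/pi**2 + 6*t*cos(pi*t/3)/pi - 18*sin(pi*t/3)/pi**2 + 54*cos(pi*t/3)/pi**3; evaluating from 0 to 3: ∫_{0}^{3} (t**2 - 2*t) sin(pi*t/3) dt = (-54/pi**3 + 9/pi) - (54/pi**3) = -108/pi**3 + 9/pi.
Hence b_1 = (2/3)·(-108/pi**3 + 9/pi) = -72/pi**3 + 6/pi.

-72/pi**3 + 6/pi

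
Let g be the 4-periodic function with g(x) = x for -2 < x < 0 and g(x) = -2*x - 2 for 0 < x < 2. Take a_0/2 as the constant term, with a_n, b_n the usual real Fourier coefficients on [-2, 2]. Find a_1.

12/pi**2

a_1 = 1/2 ∫_{-2}^{2} g(x) cos(pi*x/2) dx.
Split the integral at the breakpoints.
Integrating by parts (boundary term plus one more integral), an antiderivative of (x) cos(pi*x/2) is 2*x*sin(pi*x/2)/pi + 4*cos(pi*x/2)/pi**2; evaluating from -2 to 0: ∫_{-2}^{0} (x) cos(pi*x/2) dx = (4/pi**2) - (-4/pi**2) = 8/pi**2.
Integrating by parts (boundary term plus one more integral), an antiderivative of (-2*x - 2) cos(pi*x/2) is -4*x*sin(pi*x/2)/pi - 4*sin(pi*x/2)/pi - 8*cos(pi*x/2)/pi**2; evaluating from 0 to 2: ∫_{0}^{2} (-2*x - 2) cos(pi*x/2) dx = (8/pi**2) - (-8/pi**2) = 16/pi**2.
Summing the pieces and multiplying by (1/2) gives a_1 = 12/pi**2.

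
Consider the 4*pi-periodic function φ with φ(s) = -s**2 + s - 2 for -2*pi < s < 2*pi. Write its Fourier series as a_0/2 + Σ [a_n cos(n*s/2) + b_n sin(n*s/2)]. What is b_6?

-2/3

b_6 = (1/(2*pi)) ∫_{-2*pi}^{2*pi} φ(s) sin(3*s) ds.
Integrating by parts twice (tabular method), an antiderivative of (-s**2 + s - 2) sin(3*s) is s**2*cos(3*s)/3 - 2*s*sin(3*s)/9 - s*cos(3*s)/3 + sin(3*s)/9 + 16*cos(3*s)/27; evaluating from -2*pi to 2*pi: ∫_{-2*pi}^{2*pi} (-s**2 + s - 2) sin(3*s) ds = (-2*pi/3 + 16/27 + 4*pi**2/3) - (16/27 + 2*pi/3 + 4*pi**2/3) = -4*pi/3.
Hence b_6 = (1/(2*pi))·(-4*pi/3) = -2/3.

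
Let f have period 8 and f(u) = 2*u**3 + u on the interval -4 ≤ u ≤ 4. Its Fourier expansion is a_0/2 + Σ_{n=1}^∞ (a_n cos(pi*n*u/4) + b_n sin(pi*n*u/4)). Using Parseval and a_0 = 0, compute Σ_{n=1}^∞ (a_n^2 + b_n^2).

Parseval: a_0^2/2 + Σ_{n≥1} (a_n^2+b_n^2) = 1/4 ∫_{-4}^{4} f(u)^2 du = 535648/105.
Subtract a_0^2/2 = 0: Σ (a_n^2+b_n^2) = 535648/105.

535648/105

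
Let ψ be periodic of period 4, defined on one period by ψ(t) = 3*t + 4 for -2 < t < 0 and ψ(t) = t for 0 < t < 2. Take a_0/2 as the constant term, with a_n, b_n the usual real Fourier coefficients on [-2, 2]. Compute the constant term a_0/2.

a_0 = 1/2 ∫_{-2}^{2} ψ(t) dt = 1/2 · (4) = 2.
So the constant term a_0/2 = 1.

1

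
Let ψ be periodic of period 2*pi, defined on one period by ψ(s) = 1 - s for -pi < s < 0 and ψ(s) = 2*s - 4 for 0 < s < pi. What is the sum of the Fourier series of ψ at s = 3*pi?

s = 3*pi differs from s = -pi by 2 full period(s), and the series is 2*pi-periodic.
At s = -pi the one-sided limits are ψ(-pi^-) = -4 + 2*pi and ψ(-pi^+) = 1 + pi.
By Dirichlet's theorem the series converges to their average, [(-4 + 2*pi) + (1 + pi)]/2 = -3/2 + 3*pi/2.

-3/2 + 3*pi/2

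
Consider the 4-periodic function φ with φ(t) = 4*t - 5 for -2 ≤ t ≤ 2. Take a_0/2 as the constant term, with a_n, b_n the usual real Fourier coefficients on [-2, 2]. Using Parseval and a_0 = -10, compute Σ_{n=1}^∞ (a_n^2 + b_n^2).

128/3

Parseval: a_0^2/2 + Σ_{n≥1} (a_n^2+b_n^2) = 1/2 ∫_{-2}^{2} φ(t)^2 dt = 278/3.
Subtract a_0^2/2 = 50: Σ (a_n^2+b_n^2) = 128/3.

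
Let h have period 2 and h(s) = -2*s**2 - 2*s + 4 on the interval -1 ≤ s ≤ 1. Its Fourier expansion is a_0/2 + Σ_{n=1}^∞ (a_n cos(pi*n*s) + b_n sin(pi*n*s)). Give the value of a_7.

8/(49*pi**2)

a_7 = ∫_{-1}^{1} h(s) cos(7*pi*s) ds.
Integrating by parts twice (tabular method), an antiderivative of (-2*s**2 - 2*s + 4) cos(7*pi*s) is -2*s**2*sin(7*pi*s)/(7*pi) - 2*s*sin(7*pi*s)/(7*pi) - 4*s*cos(7*pi*s)/(49*pi**2) + 4*sin(7*pi*s)/(343*pi**3) + 4*sin(7*pi*s)/(7*pi) - 2*cos(7*pi*s)/(49*pi**2); evaluating from -1 to 1: ∫_{-1}^{1} (-2*s**2 - 2*s + 4) cos(7*pi*s) ds = (6/(49*pi**2)) - (-2/(49*pi**2)) = 8/(49*pi**2).
Hence a_7 = 8/(49*pi**2).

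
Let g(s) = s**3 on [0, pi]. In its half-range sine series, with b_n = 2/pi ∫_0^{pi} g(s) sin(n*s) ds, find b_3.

-4/9 + 2*pi**2/3

b_3 = 2/pi ∫_0^{pi} (s**3) sin(3*s) ds.
Integrating by parts three times (tabular method), an antiderivative of (s**3) sin(3*s) is -s**3*cos(3*s)/3 + s**2*sin(3*s)/3 + 2*s*cos(3*s)/9 - 2*sin(3*s)/27; evaluating from 0 to pi: ∫_{0}^{pi} (s**3) sin(3*s) ds = (pi*(-2 + 3*pi**2)/9) - (0) = pi*(-2 + 3*pi**2)/9.
Hence b_3 = (2/pi)·(pi*(-2 + 3*pi**2)/9) = -4/9 + 2*pi**2/3.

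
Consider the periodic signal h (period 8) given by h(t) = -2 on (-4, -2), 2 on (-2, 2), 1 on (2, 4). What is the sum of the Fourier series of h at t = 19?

1

t = 19 differs from t = 3 by 2 full period(s), and the series is 8-periodic.
h is continuous at t = 3 with value 1, so the series converges to 1 there.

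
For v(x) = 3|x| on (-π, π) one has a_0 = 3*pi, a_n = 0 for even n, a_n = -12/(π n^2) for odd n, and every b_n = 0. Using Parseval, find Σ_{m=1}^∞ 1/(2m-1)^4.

pi**4/96

Parseval: a_0^2/2 + Σ a_n^2 = (1/π) ∫_{-π}^{π} v(x)^2 dx = 6*pi**2.
Subtract a_0^2/2 = 9*pi**2/2: Σ a_n^2 = 3*pi**2/2.
Only odd n contribute, with a_n^2 = 144/(π^2 n^4), so Σ_{m≥1} 1/(2m-1)^4 = π^2·(3*pi**2/2)/144 = pi**4/96.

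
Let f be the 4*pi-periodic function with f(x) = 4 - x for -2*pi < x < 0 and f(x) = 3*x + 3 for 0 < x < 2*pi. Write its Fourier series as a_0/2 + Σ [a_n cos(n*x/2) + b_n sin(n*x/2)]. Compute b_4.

-1

b_4 = (1/(2*pi)) ∫_{-2*pi}^{2*pi} f(x) sin(2*x) dx.
Split the integral at the breakpoints.
Integrating by parts (boundary term plus one more integral), an antiderivative of (4 - x) sin(2*x) is x*cos(2*x)/2 - sin(2*x)/4 - 2*cos(2*x); evaluating from -2*pi to 0: ∫_{-2*pi}^{0} (4 - x) sin(2*x) dx = (-2) - (-pi - 2) = pi.
Integrating by parts (boundary term plus one more integral), an antiderivative of (3*x + 3) sin(2*x) is -3*x*cos(2*x)/2 + 3*sin(2*x)/4 - 3*cos(2*x)/2; evaluating from 0 to 2*pi: ∫_{0}^{2*pi} (3*x + 3) sin(2*x) dx = (-3*pi - 3/2) - (-3/2) = -3*pi.
Summing the pieces and multiplying by (1/(2*pi)) gives b_4 = -1.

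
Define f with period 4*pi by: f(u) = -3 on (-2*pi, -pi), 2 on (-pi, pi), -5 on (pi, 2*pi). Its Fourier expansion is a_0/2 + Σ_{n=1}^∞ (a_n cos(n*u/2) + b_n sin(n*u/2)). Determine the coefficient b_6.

b_6 = (1/(2*pi)) ∫_{-2*pi}^{2*pi} f(u) sin(3*u) du.
Split the integral at the breakpoints.
Directly, an antiderivative of (-3) sin(3*u) is cos(3*u); evaluating from -2*pi to -pi: ∫_{-2*pi}^{-pi} (-3) sin(3*u) du = (-1) - (1) = -2.
Directly, an antiderivative of (2) sin(3*u) is -2*cos(3*u)/3; evaluating from -pi to pi: ∫_{-pi}^{pi} (2) sin(3*u) du = (2/3) - (2/3) = 0.
Directly, an antiderivative of (-5) sin(3*u) is 5*cos(3*u)/3; evaluating from pi to 2*pi: ∫_{pi}^{2*pi} (-5) sin(3*u) du = (5/3) - (-5/3) = 10/3.
Summing the pieces and multiplying by (1/(2*pi)) gives b_6 = 2/(3*pi).

2/(3*pi)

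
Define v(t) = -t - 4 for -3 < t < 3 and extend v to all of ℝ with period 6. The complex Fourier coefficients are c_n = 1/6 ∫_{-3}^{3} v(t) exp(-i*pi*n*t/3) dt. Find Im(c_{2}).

Since v is real-valued, Im(c_{2}) = -1/6 ∫_{-3}^{3} v(t) sin(2*pi*t/3) dt = -b_{2}/2.
Integrating by parts (boundary term plus one more integral), an antiderivative of (-t - 4) sin(2*pi*t/3) is 3*t*cos(2*pi*t/3)/(2*pi) - 9*sin(2*pi*t/3)/(4*pi**2) + 6*cos(2*pi*t/3)/pi; evaluating from -3 to 3: ∫_{-3}^{3} (-t - 4) sin(2*pi*t/3) dt = (21/(2*pi)) - (3/(2*pi)) = 9/pi.
Hence Im(c_{2}) = (-1/6)·(9/pi) = -3/(2*pi).

-3/(2*pi)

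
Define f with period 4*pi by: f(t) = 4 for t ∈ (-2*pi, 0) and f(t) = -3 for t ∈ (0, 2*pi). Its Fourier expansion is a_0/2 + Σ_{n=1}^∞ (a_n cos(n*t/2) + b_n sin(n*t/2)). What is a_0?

1

a_0 = (1/(2*pi)) ∫_{-2*pi}^{2*pi} f(t) dt = (1/(2*pi)) · (2*pi) = 1.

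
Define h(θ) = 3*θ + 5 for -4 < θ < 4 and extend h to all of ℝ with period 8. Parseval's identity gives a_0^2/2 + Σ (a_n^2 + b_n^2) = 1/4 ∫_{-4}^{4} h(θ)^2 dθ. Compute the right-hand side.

146

1/4 ∫_{-4}^{4} h(θ)^2 dθ = 1/4 · (584) = 146.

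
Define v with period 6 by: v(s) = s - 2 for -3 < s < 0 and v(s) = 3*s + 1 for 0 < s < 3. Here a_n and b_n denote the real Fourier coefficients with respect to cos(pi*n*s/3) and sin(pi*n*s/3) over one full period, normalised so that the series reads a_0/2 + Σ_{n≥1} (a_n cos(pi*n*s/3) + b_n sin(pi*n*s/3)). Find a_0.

a_0 = 1/3 ∫_{-3}^{3} v(s) ds = 1/3 · (6) = 2.

2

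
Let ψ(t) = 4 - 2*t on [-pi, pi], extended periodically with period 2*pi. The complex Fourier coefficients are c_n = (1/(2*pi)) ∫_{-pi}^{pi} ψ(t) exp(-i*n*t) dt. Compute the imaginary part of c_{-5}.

Since ψ is real-valued, Im(c_{-5}) = -(1/(2*pi)) ∫_{-pi}^{pi} ψ(t) sin(-5*t) dt = b_{5}/2.
Integrating by parts (boundary term plus one more integral), an antiderivative of (4 - 2*t) sin(-5*t) is -2*t*cos(5*t)/5 + 2*sin(5*t)/25 + 4*cos(5*t)/5; evaluating from -pi to pi: ∫_{-pi}^{pi} (4 - 2*t) sin(-5*t) dt = (-4/5 + 2*pi/5) - (-2*pi/5 - 4/5) = 4*pi/5.
Hence Im(c_{-5}) = (-1/(2*pi))·(4*pi/5) = -2/5.

-2/5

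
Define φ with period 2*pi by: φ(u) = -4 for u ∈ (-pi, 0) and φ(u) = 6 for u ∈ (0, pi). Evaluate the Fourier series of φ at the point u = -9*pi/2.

u = -9*pi/2 differs from u = -pi/2 by -2 full period(s), and the series is 2*pi-periodic.
φ is continuous at u = -pi/2 with value -4, so the series converges to -4 there.

-4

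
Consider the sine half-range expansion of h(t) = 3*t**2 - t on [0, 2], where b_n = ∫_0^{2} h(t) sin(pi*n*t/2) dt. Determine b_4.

-5/pi

b_4 = ∫_0^{2} (3*t**2 - t) sin(2*pi*t) dt.
Integrating by parts twice (tabular method), an antiderivative of (3*t**2 - t) sin(2*pi*t) is -3*t**2*cos(2*pi*t)/(2*pi) + 3*t*sin(2*pi*t)/(2*pi**2) + t*cos(2*pi*t)/(2*pi) - sin(2*pi*t)/(4*pi**2) + 3*cos(2*pi*t)/(4*pi**3); evaluating from 0 to 2: ∫_{0}^{2} (3*t**2 - t) sin(2*pi*t) dt = (-5/pi + 3/(4*pi**3)) - (3/(4*pi**3)) = -5/pi.
Hence b_4 = -5/pi.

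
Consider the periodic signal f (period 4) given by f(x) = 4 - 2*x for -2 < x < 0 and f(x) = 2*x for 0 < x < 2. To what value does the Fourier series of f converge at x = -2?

x = -2 differs from x = 2 by -1 full period(s), and the series is 4-periodic.
At x = 2 the one-sided limits are f(2^-) = 4 and f(2^+) = 8.
By Dirichlet's theorem the series converges to their average, [(4) + (8)]/2 = 6.

6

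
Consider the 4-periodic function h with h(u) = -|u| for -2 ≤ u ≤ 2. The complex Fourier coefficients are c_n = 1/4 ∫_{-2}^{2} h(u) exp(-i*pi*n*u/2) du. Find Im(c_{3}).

Since h is real-valued, Im(c_{3}) = -1/4 ∫_{-2}^{2} h(u) sin(3*pi*u/2) du = -b_{3}/2.
(h is even, so the integrand is odd over a symmetric interval and the integral vanishes.)

0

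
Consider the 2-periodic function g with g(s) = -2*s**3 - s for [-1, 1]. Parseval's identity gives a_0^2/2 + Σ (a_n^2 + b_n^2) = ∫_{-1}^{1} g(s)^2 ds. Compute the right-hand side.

358/105

∫_{-1}^{1} g(s)^2 ds = 358/105.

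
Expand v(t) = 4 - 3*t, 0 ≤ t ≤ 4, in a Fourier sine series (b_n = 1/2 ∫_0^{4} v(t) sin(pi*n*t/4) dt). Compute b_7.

b_7 = 1/2 ∫_0^{4} (4 - 3*t) sin(7*pi*t/4) dt.
Integrating by parts (boundary term plus one more integral), an antiderivative of (4 - 3*t) sin(7*pi*t/4) is 12*t*cos(7*pi*t/4)/(7*pi) - 48*sin(7*pi*t/4)/(49*pi**2) - 16*cos(7*pi*t/4)/(7*pi); evaluating from 0 to 4: ∫_{0}^{4} (4 - 3*t) sin(7*pi*t/4) dt = (-32/(7*pi)) - (-16/(7*pi)) = -16/(7*pi).
Hence b_7 = (1/2)·(-16/(7*pi)) = -8/(7*pi).

-8/(7*pi)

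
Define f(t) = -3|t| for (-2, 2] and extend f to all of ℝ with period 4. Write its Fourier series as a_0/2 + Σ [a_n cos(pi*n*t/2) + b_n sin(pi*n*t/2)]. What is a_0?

a_0 = 1/2 ∫_{-2}^{2} f(t) dt = 1/2 · (-12) = -6.

-6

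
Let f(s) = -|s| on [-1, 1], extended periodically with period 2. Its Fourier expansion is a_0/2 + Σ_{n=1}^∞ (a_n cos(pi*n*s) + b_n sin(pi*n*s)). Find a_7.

4/(49*pi**2)

a_7 = ∫_{-1}^{1} f(s) cos(7*pi*s) ds.
f is even and cos(7*pi*s) is even, so the integrand is even and a_7 = 2 ∫_0^{1} f(s) cos(7*pi*s) ds.
Integrating by parts (boundary term plus one more integral), an antiderivative of (-s) cos(7*pi*s) is -s*sin(7*pi*s)/(7*pi) - cos(7*pi*s)/(49*pi**2); evaluating from 0 to 1: ∫_{0}^{1} (-s) cos(7*pi*s) ds = (1/(49*pi**2)) - (-1/(49*pi**2)) = 2/(49*pi**2).
Hence a_7 = 2·(2/(49*pi**2)) = 4/(49*pi**2).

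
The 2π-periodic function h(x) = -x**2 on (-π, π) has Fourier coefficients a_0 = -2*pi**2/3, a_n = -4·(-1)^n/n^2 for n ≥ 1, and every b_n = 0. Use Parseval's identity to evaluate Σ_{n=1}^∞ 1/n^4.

pi**4/90

Parseval: a_0^2/2 + Σ a_n^2 = (1/π) ∫_{-π}^{π} h(x)^2 dx = 2*pi**4/5.
Subtract a_0^2/2 = 2*pi**4/9: Σ a_n^2 = 8*pi**4/45.
Since a_n^2 = 16/n^4, Σ 1/n^4 = pi**4/90.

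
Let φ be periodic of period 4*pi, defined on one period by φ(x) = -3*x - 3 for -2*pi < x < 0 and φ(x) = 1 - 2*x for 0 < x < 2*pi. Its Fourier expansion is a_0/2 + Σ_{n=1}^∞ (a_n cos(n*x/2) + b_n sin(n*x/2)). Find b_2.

5

b_2 = (1/(2*pi)) ∫_{-2*pi}^{2*pi} φ(x) sin(x) dx.
Split the integral at the breakpoints.
Integrating by parts (boundary term plus one more integral), an antiderivative of (-3*x - 3) sin(x) is 3*x*cos(x) - 3*sin(x) + 3*cos(x); evaluating from -2*pi to 0: ∫_{-2*pi}^{0} (-3*x - 3) sin(x) dx = (3) - (3 - 6*pi) = 6*pi.
Integrating by parts (boundary term plus one more integral), an antiderivative of (1 - 2*x) sin(x) is 2*x*cos(x) - 2*sin(x) - cos(x); evaluating from 0 to 2*pi: ∫_{0}^{2*pi} (1 - 2*x) sin(x) dx = (-1 + 4*pi) - (-1) = 4*pi.
Summing the pieces and multiplying by (1/(2*pi)) gives b_2 = 5.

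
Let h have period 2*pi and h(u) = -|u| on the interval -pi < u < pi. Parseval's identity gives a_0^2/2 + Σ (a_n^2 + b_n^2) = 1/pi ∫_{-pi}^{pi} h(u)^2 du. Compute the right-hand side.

1/pi ∫_{-pi}^{pi} h(u)^2 du = 1/pi · (2*pi**3/3) = 2*pi**2/3.

2*pi**2/3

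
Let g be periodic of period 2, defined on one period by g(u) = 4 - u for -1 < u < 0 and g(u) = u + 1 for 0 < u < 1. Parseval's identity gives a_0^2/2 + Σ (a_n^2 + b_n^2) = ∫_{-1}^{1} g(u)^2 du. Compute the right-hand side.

68/3

∫_{-1}^{1} g(u)^2 du = 68/3.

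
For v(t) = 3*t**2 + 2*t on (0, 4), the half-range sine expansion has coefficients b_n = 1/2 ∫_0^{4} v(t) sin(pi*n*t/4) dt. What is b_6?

b_6 = 1/2 ∫_0^{4} (3*t**2 + 2*t) sin(3*pi*t/2) dt.
Integrating by parts twice (tabular method), an antiderivative of (3*t**2 + 2*t) sin(3*pi*t/2) is -2*t**2*cos(3*pi*t/2)/pi + 8*t*sin(3*pi*t/2)/(3*pi**2) - 4*t*cos(3*pi*t/2)/(3*pi) + 8*sin(3*pi*t/2)/(9*pi**2) + 16*cos(3*pi*t/2)/(9*pi**3); evaluating from 0 to 4: ∫_{0}^{4} (3*t**2 + 2*t) sin(3*pi*t/2) dt = (16*(1 - 21*pi**2)/(9*pi**3)) - (16/(9*pi**3)) = -112/(3*pi).
Hence b_6 = (1/2)·(-112/(3*pi)) = -56/(3*pi).

-56/(3*pi)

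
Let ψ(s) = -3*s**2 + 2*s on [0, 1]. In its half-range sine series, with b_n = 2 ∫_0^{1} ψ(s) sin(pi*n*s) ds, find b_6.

b_6 = 2 ∫_0^{1} (-3*s**2 + 2*s) sin(6*pi*s) ds.
Integrating by parts twice (tabular method), an antiderivative of (-3*s**2 + 2*s) sin(6*pi*s) is s**2*cos(6*pi*s)/(2*pi) - s*sin(6*pi*s)/(6*pi**2) - s*cos(6*pi*s)/(3*pi) + sin(6*pi*s)/(18*pi**2) - cos(6*pi*s)/(36*pi**3); evaluating from 0 to 1: ∫_{0}^{1} (-3*s**2 + 2*s) sin(6*pi*s) ds = ((-1 + 6*pi**2)/(36*pi**3)) - (-1/(36*pi**3)) = 1/(6*pi).
Hence b_6 = 2·(1/(6*pi)) = 1/(3*pi).

1/(3*pi)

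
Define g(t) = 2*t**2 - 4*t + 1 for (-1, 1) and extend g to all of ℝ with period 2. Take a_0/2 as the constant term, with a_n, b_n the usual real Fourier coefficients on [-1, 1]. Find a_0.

10/3

a_0 = ∫_{-1}^{1} g(t) dt = 10/3.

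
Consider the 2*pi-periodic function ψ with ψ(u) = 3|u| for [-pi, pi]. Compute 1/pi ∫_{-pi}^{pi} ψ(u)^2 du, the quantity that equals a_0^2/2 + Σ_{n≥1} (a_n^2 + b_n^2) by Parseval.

1/pi ∫_{-pi}^{pi} ψ(u)^2 du = 1/pi · (6*pi**3) = 6*pi**2.

6*pi**2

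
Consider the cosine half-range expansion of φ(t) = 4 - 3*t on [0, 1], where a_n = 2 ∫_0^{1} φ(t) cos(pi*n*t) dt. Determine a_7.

a_7 = 2 ∫_0^{1} (4 - 3*t) cos(7*pi*t) dt.
Integrating by parts (boundary term plus one more integral), an antiderivative of (4 - 3*t) cos(7*pi*t) is -3*t*sin(7*pi*t)/(7*pi) + 4*sin(7*pi*t)/(7*pi) - 3*cos(7*pi*t)/(49*pi**2); evaluating from 0 to 1: ∫_{0}^{1} (4 - 3*t) cos(7*pi*t) dt = (3/(49*pi**2)) - (-3/(49*pi**2)) = 6/(49*pi**2).
Hence a_7 = 2·(6/(49*pi**2)) = 12/(49*pi**2).

12/(49*pi**2)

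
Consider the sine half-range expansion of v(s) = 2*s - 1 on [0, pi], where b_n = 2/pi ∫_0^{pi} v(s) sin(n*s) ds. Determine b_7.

b_7 = 2/pi ∫_0^{pi} (2*s - 1) sin(7*s) ds.
Integrating by parts (boundary term plus one more integral), an antiderivative of (2*s - 1) sin(7*s) is -2*s*cos(7*s)/7 + 2*sin(7*s)/49 + cos(7*s)/7; evaluating from 0 to pi: ∫_{0}^{pi} (2*s - 1) sin(7*s) ds = (-1/7 + 2*pi/7) - (1/7) = -2/7 + 2*pi/7.
Hence b_7 = (2/pi)·(-2/7 + 2*pi/7) = 4*(-1 + pi)/(7*pi).

4*(-1 + pi)/(7*pi)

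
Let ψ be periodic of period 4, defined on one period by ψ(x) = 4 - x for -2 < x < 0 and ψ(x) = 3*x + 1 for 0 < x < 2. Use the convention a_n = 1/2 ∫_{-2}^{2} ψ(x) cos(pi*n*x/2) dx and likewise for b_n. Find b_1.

b_1 = 1/2 ∫_{-2}^{2} ψ(x) sin(pi*x/2) dx.
Split the integral at the breakpoints.
Integrating by parts (boundary term plus one more integral), an antiderivative of (4 - x) sin(pi*x/2) is 2*x*cos(pi*x/2)/pi - 4*sin(pi*x/2)/pi**2 - 8*cos(pi*x/2)/pi; evaluating from -2 to 0: ∫_{-2}^{0} (4 - x) sin(pi*x/2) dx = (-8/pi) - (12/pi) = -20/pi.
Integrating by parts (boundary term plus one more integral), an antiderivative of (3*x + 1) sin(pi*x/2) is -6*x*cos(pi*x/2)/pi + 12*sin(pi*x/2)/pi**2 - 2*cos(pi*x/2)/pi; evaluating from 0 to 2: ∫_{0}^{2} (3*x + 1) sin(pi*x/2) dx = (14/pi) - (-2/pi) = 16/pi.
Summing the pieces and multiplying by (1/2) gives b_1 = -2/pi.

-2/pi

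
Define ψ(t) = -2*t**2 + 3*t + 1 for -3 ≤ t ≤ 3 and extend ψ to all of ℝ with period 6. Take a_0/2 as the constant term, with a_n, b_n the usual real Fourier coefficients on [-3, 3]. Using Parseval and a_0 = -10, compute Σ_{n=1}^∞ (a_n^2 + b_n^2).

Parseval: a_0^2/2 + Σ_{n≥1} (a_n^2+b_n^2) = 1/3 ∫_{-3}^{3} ψ(t)^2 dt = 808/5.
Subtract a_0^2/2 = 50: Σ (a_n^2+b_n^2) = 558/5.

558/5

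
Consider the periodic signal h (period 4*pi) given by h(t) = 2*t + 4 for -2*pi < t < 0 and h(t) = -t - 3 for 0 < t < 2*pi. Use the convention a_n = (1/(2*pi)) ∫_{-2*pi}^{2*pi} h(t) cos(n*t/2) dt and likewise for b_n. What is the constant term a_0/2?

1/2 - 3*pi/2

a_0 = (1/(2*pi)) ∫_{-2*pi}^{2*pi} h(t) dt = (1/(2*pi)) · (2*pi*(1 - 3*pi)) = 1 - 3*pi.
So the constant term a_0/2 = 1/2 - 3*pi/2.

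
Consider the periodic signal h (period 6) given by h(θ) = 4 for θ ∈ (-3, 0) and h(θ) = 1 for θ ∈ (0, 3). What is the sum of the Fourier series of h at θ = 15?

θ = 15 differs from θ = 3 by 2 full period(s), and the series is 6-periodic.
At θ = 3 the one-sided limits are h(3^-) = 1 and h(3^+) = 4.
By Dirichlet's theorem the series converges to their average, [(1) + (4)]/2 = 5/2.

5/2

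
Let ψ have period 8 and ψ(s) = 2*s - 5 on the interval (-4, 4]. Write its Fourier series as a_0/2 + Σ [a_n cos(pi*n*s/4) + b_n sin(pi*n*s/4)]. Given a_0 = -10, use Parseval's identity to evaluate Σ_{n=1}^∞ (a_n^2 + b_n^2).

128/3

Parseval: a_0^2/2 + Σ_{n≥1} (a_n^2+b_n^2) = 1/4 ∫_{-4}^{4} ψ(s)^2 ds = 278/3.
Subtract a_0^2/2 = 50: Σ (a_n^2+b_n^2) = 128/3.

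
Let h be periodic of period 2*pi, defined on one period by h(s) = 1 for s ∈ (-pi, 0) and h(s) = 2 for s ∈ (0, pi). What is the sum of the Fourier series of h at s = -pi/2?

h is continuous at s = -pi/2 with value 1, so the series converges to 1 there.

1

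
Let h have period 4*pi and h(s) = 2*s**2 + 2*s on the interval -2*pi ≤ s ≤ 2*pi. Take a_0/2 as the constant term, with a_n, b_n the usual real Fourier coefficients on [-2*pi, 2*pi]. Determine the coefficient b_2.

-4

b_2 = (1/(2*pi)) ∫_{-2*pi}^{2*pi} h(s) sin(s) ds.
Integrating by parts twice (tabular method), an antiderivative of (2*s**2 + 2*s) sin(s) is -2*s**2*cos(s) + 4*s*sin(s) - 2*s*cos(s) + 2*sin(s) + 4*cos(s); evaluating from -2*pi to 2*pi: ∫_{-2*pi}^{2*pi} (2*s**2 + 2*s) sin(s) ds = (-8*pi**2 - 4*pi + 4) - (-8*pi**2 + 4 + 4*pi) = -8*pi.
Hence b_2 = (1/(2*pi))·(-8*pi) = -4.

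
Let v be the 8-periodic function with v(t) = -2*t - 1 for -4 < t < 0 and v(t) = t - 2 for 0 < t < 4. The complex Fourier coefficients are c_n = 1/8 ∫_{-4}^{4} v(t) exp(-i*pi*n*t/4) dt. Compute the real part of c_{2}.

0

Since v is real-valued, Re(c_{2}) = 1/8 ∫_{-4}^{4} v(t) cos(pi*t/2) dt = a_{2}/2.
Split the integral at the breakpoints.
Integrating by parts (boundary term plus one more integral), an antiderivative of (-2*t - 1) cos(pi*t/2) is -4*t*sin(pi*t/2)/pi - 2*sin(pi*t/2)/pi - 8*cos(pi*t/2)/pi**2; evaluating from -4 to 0: ∫_{-4}^{0} (-2*t - 1) cos(pi*t/2) dt = (-8/pi**2) - (-8/pi**2) = 0.
Integrating by parts (boundary term plus one more integral), an antiderivative of (t - 2) cos(pi*t/2) is 2*t*sin(pi*t/2)/pi - 4*sin(pi*t/2)/pi + 4*cos(pi*t/2)/pi**2; evaluating from 0 to 4: ∫_{0}^{4} (t - 2) cos(pi*t/2) dt = (4/pi**2) - (4/pi**2) = 0.
So ∫_{-4}^{4} v(t) cos(pi*t/2) dt = 0.
Hence Re(c_{2}) = (1/8)·(0) = 0.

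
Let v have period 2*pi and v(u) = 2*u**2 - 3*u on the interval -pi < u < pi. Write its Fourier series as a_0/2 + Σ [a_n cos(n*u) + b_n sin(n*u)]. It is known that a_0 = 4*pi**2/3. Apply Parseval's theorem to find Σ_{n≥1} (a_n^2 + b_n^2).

Parseval: a_0^2/2 + Σ_{n≥1} (a_n^2+b_n^2) = 1/pi ∫_{-pi}^{pi} v(u)^2 du = pi**2*(6 + 8*pi**2/5).
Subtract a_0^2/2 = 8*pi**4/9: Σ (a_n^2+b_n^2) = pi**2*(6 + 32*pi**2/45).

pi**2*(6 + 32*pi**2/45)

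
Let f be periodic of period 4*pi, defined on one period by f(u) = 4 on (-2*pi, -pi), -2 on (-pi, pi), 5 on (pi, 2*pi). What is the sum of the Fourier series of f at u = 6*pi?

u = 6*pi differs from u = -2*pi by 2 full period(s), and the series is 4*pi-periodic.
At u = -2*pi the one-sided limits are f(-2*pi^-) = 5 and f(-2*pi^+) = 4.
By Dirichlet's theorem the series converges to their average, [(5) + (4)]/2 = 9/2.

9/2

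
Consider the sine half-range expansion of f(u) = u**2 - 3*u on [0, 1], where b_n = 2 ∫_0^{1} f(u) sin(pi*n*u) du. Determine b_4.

b_4 = 2 ∫_0^{1} (u**2 - 3*u) sin(4*pi*u) du.
Integrating by parts twice (tabular method), an antiderivative of (u**2 - 3*u) sin(4*pi*u) is -u**2*cos(4*pi*u)/(4*pi) + u*sin(4*pi*u)/(8*pi**2) + 3*u*cos(4*pi*u)/(4*pi) - 3*sin(4*pi*u)/(16*pi**2) + cos(4*pi*u)/(32*pi**3); evaluating from 0 to 1: ∫_{0}^{1} (u**2 - 3*u) sin(4*pi*u) du = ((1 + 16*pi**2)/(32*pi**3)) - (1/(32*pi**3)) = 1/(2*pi).
Hence b_4 = 2·(1/(2*pi)) = 1/pi.

1/pi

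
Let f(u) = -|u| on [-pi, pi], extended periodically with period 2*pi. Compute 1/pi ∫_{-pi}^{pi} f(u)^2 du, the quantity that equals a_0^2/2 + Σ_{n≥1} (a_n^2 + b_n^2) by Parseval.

1/pi ∫_{-pi}^{pi} f(u)^2 du = 1/pi · (2*pi**3/3) = 2*pi**2/3.

2*pi**2/3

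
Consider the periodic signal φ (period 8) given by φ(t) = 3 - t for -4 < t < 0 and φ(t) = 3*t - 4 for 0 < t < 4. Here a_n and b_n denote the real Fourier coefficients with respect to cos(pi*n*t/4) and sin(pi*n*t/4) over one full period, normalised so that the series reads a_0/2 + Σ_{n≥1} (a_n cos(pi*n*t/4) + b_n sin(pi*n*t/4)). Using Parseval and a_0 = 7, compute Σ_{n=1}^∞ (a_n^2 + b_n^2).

Parseval: a_0^2/2 + Σ_{n≥1} (a_n^2+b_n^2) = 1/4 ∫_{-4}^{4} φ(t)^2 dt = 127/3.
Subtract a_0^2/2 = 49/2: Σ (a_n^2+b_n^2) = 107/6.

107/6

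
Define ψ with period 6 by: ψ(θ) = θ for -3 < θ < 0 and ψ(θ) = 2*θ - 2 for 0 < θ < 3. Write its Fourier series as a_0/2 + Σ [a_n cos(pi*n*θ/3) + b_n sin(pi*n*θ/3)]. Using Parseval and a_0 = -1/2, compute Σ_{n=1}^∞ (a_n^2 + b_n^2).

55/8

Parseval: a_0^2/2 + Σ_{n≥1} (a_n^2+b_n^2) = 1/3 ∫_{-3}^{3} ψ(θ)^2 dθ = 7.
Subtract a_0^2/2 = 1/8: Σ (a_n^2+b_n^2) = 55/8.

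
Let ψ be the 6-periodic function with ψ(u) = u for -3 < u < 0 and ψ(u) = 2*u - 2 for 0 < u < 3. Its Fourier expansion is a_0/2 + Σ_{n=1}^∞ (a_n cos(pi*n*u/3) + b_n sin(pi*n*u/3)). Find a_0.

-1/2

a_0 = 1/3 ∫_{-3}^{3} ψ(u) du = 1/3 · (-3/2) = -1/2.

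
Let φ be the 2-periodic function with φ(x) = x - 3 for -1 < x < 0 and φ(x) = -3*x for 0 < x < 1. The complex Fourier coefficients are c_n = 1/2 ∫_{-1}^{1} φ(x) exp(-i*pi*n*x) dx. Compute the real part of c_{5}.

Since φ is real-valued, Re(c_{5}) = 1/2 ∫_{-1}^{1} φ(x) cos(5*pi*x) dx = a_{5}/2.
Split the integral at the breakpoints.
Integrating by parts (boundary term plus one more integral), an antiderivative of (x - 3) cos(5*pi*x) is x*sin(5*pi*x)/(5*pi) - 3*sin(5*pi*x)/(5*pi) + cos(5*pi*x)/(25*pi**2); evaluating from -1 to 0: ∫_{-1}^{0} (x - 3) cos(5*pi*x) dx = (1/(25*pi**2)) - (-1/(25*pi**2)) = 2/(25*pi**2).
Integrating by parts (boundary term plus one more integral), an antiderivative of (-3*x) cos(5*pi*x) is -3*x*sin(5*pi*x)/(5*pi) - 3*cos(5*pi*x)/(25*pi**2); evaluating from 0 to 1: ∫_{0}^{1} (-3*x) cos(5*pi*x) dx = (3/(25*pi**2)) - (-3/(25*pi**2)) = 6/(25*pi**2).
So ∫_{-1}^{1} φ(x) cos(5*pi*x) dx = 8/(25*pi**2).
Hence Re(c_{5}) = (1/2)·(8/(25*pi**2)) = 4/(25*pi**2).

4/(25*pi**2)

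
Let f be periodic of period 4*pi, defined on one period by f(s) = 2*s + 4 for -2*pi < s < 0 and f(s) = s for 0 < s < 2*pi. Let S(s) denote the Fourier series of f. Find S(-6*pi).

s = -6*pi differs from s = -2*pi by -1 full period(s), and the series is 4*pi-periodic.
At s = -2*pi the one-sided limits are f(-2*pi^-) = 2*pi and f(-2*pi^+) = 4 - 4*pi.
By Dirichlet's theorem the series converges to their average, [(2*pi) + (4 - 4*pi)]/2 = 2 - pi.

2 - pi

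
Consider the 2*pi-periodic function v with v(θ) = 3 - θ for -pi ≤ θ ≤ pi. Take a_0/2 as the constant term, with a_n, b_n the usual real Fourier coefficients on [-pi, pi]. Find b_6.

b_6 = 1/pi ∫_{-pi}^{pi} v(θ) sin(6*θ) dθ.
Integrating by parts (boundary term plus one more integral), an antiderivative of (3 - θ) sin(6*θ) is θ*cos(6*θ)/6 - sin(6*θ)/36 - cos(6*θ)/2; evaluating from -pi to pi: ∫_{-pi}^{pi} (3 - θ) sin(6*θ) dθ = (-1/2 + pi/6) - (-pi/6 - 1/2) = pi/3.
Hence b_6 = (1/pi)·(pi/3) = 1/3.

1/3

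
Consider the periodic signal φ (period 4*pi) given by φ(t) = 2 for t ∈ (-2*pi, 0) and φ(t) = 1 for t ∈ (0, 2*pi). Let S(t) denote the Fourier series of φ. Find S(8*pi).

3/2

t = 8*pi differs from t = 0 by 2 full period(s), and the series is 4*pi-periodic.
At t = 0 the one-sided limits are φ(0^-) = 2 and φ(0^+) = 1.
By Dirichlet's theorem the series converges to their average, [(2) + (1)]/2 = 3/2.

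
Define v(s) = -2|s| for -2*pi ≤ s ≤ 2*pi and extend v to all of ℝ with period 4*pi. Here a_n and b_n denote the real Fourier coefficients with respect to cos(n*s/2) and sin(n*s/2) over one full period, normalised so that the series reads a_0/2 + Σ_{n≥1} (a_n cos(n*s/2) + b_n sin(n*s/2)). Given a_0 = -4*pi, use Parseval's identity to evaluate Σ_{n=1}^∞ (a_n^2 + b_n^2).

8*pi**2/3

Parseval: a_0^2/2 + Σ_{n≥1} (a_n^2+b_n^2) = (1/(2*pi)) ∫_{-2*pi}^{2*pi} v(s)^2 ds = 32*pi**2/3.
Subtract a_0^2/2 = 8*pi**2: Σ (a_n^2+b_n^2) = 8*pi**2/3.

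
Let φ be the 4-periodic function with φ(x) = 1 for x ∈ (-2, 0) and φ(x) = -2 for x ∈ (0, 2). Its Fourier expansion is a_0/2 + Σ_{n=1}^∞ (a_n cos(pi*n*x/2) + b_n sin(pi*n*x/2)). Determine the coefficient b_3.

-2/pi

b_3 = 1/2 ∫_{-2}^{2} φ(x) sin(3*pi*x/2) dx.
Split the integral at the breakpoints.
Directly, an antiderivative of (1) sin(3*pi*x/2) is -2*cos(3*pi*x/2)/(3*pi); evaluating from -2 to 0: ∫_{-2}^{0} (1) sin(3*pi*x/2) dx = (-2/(3*pi)) - (2/(3*pi)) = -4/(3*pi).
Directly, an antiderivative of (-2) sin(3*pi*x/2) is 4*cos(3*pi*x/2)/(3*pi); evaluating from 0 to 2: ∫_{0}^{2} (-2) sin(3*pi*x/2) dx = (-4/(3*pi)) - (4/(3*pi)) = -8/(3*pi).
Summing the pieces and multiplying by (1/2) gives b_3 = -2/pi.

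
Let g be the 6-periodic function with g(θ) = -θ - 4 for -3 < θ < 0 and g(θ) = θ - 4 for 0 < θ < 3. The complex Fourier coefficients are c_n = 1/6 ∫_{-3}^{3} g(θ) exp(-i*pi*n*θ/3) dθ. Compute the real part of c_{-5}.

Since g is real-valued, Re(c_{-5}) = 1/6 ∫_{-3}^{3} g(θ) cos(-5*pi*θ/3) dθ = a_{5}/2.
g is even and cos(-5*pi*θ/3) is even, so the integrand is even: ∫_{-3}^{3} g(θ) cos(-5*pi*θ/3) dθ = 2∫_0^{3} g(θ) cos(-5*pi*θ/3) dθ.
Integrating by parts (boundary term plus one more integral), an antiderivative of (θ - 4) cos(-5*pi*θ/3) is 3*θ*sin(5*pi*θ/3)/(5*pi) - 12*sin(5*pi*θ/3)/(5*pi) + 9*cos(5*pi*θ/3)/(25*pi**2); evaluating from 0 to 3: ∫_{0}^{3} (θ - 4) cos(-5*pi*θ/3) dθ = (-9/(25*pi**2)) - (9/(25*pi**2)) = -18/(25*pi**2).
So ∫_{-3}^{3} g(θ) cos(-5*pi*θ/3) dθ = -36/(25*pi**2).
Hence Re(c_{-5}) = (1/6)·(-36/(25*pi**2)) = -6/(25*pi**2).

-6/(25*pi**2)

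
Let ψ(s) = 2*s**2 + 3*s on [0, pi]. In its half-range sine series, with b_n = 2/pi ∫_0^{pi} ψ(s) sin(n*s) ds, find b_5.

b_5 = 2/pi ∫_0^{pi} (2*s**2 + 3*s) sin(5*s) ds.
Integrating by parts twice (tabular method), an antiderivative of (2*s**2 + 3*s) sin(5*s) is -2*s**2*cos(5*s)/5 + 4*s*sin(5*s)/25 - 3*s*cos(5*s)/5 + 3*sin(5*s)/25 + 4*cos(5*s)/125; evaluating from 0 to pi: ∫_{0}^{pi} (2*s**2 + 3*s) sin(5*s) ds = (-4/125 + 3*pi/5 + 2*pi**2/5) - (4/125) = -8/125 + 3*pi/5 + 2*pi**2/5.
Hence b_5 = (2/pi)·(-8/125 + 3*pi/5 + 2*pi**2/5) = 2*(-8 + 75*pi + 50*pi**2)/(125*pi).

2*(-8 + 75*pi + 50*pi**2)/(125*pi)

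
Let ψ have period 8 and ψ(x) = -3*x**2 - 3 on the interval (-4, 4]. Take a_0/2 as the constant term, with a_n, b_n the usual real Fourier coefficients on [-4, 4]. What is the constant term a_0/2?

-19

a_0 = 1/4 ∫_{-4}^{4} ψ(x) dx = 1/4 · (-152) = -38.
So the constant term a_0/2 = -19.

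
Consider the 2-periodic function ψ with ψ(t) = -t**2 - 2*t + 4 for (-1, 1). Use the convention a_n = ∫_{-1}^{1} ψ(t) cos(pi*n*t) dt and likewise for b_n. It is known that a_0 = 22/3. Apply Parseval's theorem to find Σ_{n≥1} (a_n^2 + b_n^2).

128/45

Parseval: a_0^2/2 + Σ_{n≥1} (a_n^2+b_n^2) = ∫_{-1}^{1} ψ(t)^2 dt = 446/15.
Subtract a_0^2/2 = 242/9: Σ (a_n^2+b_n^2) = 128/45.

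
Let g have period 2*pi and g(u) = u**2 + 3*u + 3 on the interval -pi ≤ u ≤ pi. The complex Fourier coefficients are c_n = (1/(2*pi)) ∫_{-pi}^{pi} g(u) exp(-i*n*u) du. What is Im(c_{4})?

Since g is real-valued, Im(c_{4}) = -(1/(2*pi)) ∫_{-pi}^{pi} g(u) sin(4*u) du = -b_{4}/2.
Integrating by parts twice (tabular method), an antiderivative of (u**2 + 3*u + 3) sin(4*u) is -u**2*cos(4*u)/4 + u*sin(4*u)/8 - 3*u*cos(4*u)/4 + 3*sin(4*u)/16 - 23*cos(4*u)/32; evaluating from -pi to pi: ∫_{-pi}^{pi} (u**2 + 3*u + 3) sin(4*u) du = (-pi**2/4 - 3*pi/4 - 23/32) - (-pi**2/4 - 23/32 + 3*pi/4) = -3*pi/2.
Hence Im(c_{4}) = (-1/(2*pi))·(-3*pi/2) = 3/4.

3/4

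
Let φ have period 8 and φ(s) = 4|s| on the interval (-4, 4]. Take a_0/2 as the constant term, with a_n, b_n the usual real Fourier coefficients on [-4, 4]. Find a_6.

0

a_6 = 1/4 ∫_{-4}^{4} φ(s) cos(3*pi*s/2) ds.
φ is even and cos(3*pi*s/2) is even, so the integrand is even and a_6 = 1/2 ∫_0^{4} φ(s) cos(3*pi*s/2) ds.
Integrating by parts (boundary term plus one more integral), an antiderivative of (4*s) cos(3*pi*s/2) is 8*s*sin(3*pi*s/2)/(3*pi) + 16*cos(3*pi*s/2)/(9*pi**2); evaluating from 0 to 4: ∫_{0}^{4} (4*s) cos(3*pi*s/2) ds = (16/(9*pi**2)) - (16/(9*pi**2)) = 0.
Hence a_6 = (1/2)·(0) = 0.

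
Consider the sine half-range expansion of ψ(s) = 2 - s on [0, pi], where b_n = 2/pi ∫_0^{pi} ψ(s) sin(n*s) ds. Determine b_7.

2*(4 - pi)/(7*pi)

b_7 = 2/pi ∫_0^{pi} (2 - s) sin(7*s) ds.
Integrating by parts (boundary term plus one more integral), an antiderivative of (2 - s) sin(7*s) is s*cos(7*s)/7 - sin(7*s)/49 - 2*cos(7*s)/7; evaluating from 0 to pi: ∫_{0}^{pi} (2 - s) sin(7*s) ds = (2/7 - pi/7) - (-2/7) = 4/7 - pi/7.
Hence b_7 = (2/pi)·(4/7 - pi/7) = 2*(4 - pi)/(7*pi).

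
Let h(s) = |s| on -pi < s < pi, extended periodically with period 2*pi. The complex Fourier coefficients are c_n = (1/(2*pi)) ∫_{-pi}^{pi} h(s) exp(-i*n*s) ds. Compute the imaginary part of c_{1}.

Since h is real-valued, Im(c_{1}) = -(1/(2*pi)) ∫_{-pi}^{pi} h(s) sin(s) ds = -b_{1}/2.
(h is even, so the integrand is odd over a symmetric interval and the integral vanishes.)

0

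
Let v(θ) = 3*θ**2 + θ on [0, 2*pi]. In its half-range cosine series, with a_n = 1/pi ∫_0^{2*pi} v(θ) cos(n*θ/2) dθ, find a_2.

a_2 = 1/pi ∫_0^{2*pi} (3*θ**2 + θ) cos(θ) dθ.
Integrating by parts twice (tabular method), an antiderivative of (3*θ**2 + θ) cos(θ) is 3*θ**2*sin(θ) + θ*sin(θ) + 6*θ*cos(θ) - 6*sin(θ) + cos(θ); evaluating from 0 to 2*pi: ∫_{0}^{2*pi} (3*θ**2 + θ) cos(θ) dθ = (1 + 12*pi) - (1) = 12*pi.
Hence a_2 = (1/pi)·(12*pi) = 12.

12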